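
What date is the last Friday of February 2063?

February 23, 2063

February 2063 begins on a Thursday, so the first Friday is February 2 (1 day later).
February 2063 has 28 days. Adding weeks: 2, 9, 16, 23 — the last one ≤ 28 is the 23rd.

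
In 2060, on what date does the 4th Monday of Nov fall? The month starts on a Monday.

Nov 22, 2060

Nov 2060 begins on a Monday, so the first Monday is Nov 1.
The 4th Monday is 3 weeks later: 1 + 21 = 22.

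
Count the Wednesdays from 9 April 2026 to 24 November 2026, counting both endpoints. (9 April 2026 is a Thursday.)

9 April 2026 is a Thursday; the first Wednesday on or after it is 15 April 2026 (6 days later).
From 15 April 2026 to 24 November 2026: 15 + 31 + 30 + 31 + 31 + 30 + 31 + 24 = 223 days (rest of April, May, June, July, August, September, October, November).
223 ÷ 7 = 31 full weeks with remainder 6, so 31 more Wednesdays after the first → 32.

32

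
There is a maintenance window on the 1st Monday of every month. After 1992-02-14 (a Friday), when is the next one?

February 1992 starts on a Saturday, so its 1st Monday is 1992-02-03 (2 days in).
That is not after 1992-02-14, so look at March 1992.
March 1992 starts on a Sunday, so its 1st Monday is 1992-03-02 (1 day in).

1992-03-02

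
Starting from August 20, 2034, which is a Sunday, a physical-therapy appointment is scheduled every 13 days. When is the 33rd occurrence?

The 33rd occurrence is 32 intervals after the first: 32 × 13 = 416 days after August 20, 2034.
August has 31 days — 11 days to the end of August leaves 405.
From end of August to end of 2034 is 122 days (283 left).
January has 31 days (252 left).
February has 28 days (224 left).
March has 31 days (193 left).
April has 30 days (163 left).
May has 31 days (132 left).
June has 30 days (102 left).
July has 31 days (71 left).
August has 31 days (40 left).
September has 30 days (10 left).
10 days into October → October 10, 2035.

October 10, 2035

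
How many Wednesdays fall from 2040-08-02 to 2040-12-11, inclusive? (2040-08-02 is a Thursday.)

2040-08-02 is a Thursday; the first Wednesday on or after it is 2040-08-08 (6 days later).
From 2040-08-08 to 2040-12-11: 23 + 30 + 31 + 30 + 11 = 125 days (rest of August, September, October, November, December).
125 ÷ 7 = 17 full weeks with remainder 6, so 17 more Wednesdays after the first → 18.

18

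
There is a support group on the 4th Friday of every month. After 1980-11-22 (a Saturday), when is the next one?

1980-11-28

November 1980 starts on a Saturday; its first Friday is the 7th, so the 4th Friday is the 28th — 1980-11-28.
1980-11-28 is after 1980-11-22, so that is the next one.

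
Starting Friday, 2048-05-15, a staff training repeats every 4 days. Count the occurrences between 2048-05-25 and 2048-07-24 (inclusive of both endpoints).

15

Occurrences land 4·i days after 2048-05-15 for i = 0, 1, 2, …
2048-05-25 is 10 days after the start; 10 ÷ 4 = 2 remainder 2; since the remainder is 2, round up to i = 3. First occurrence in the window: #4 on 2048-05-27 (3×4 = 12 days in).
2048-07-24 is 70 days after the start; 70 ÷ 4 = 17 remainder 2. Last occurrence in the window: #18 on 2048-07-22.
Occurrences #4 through #18: 15 in total.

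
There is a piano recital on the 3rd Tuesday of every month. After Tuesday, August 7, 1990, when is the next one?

August 1990 starts on a Wednesday; its first Tuesday is the 7th, so the 3rd Tuesday is the 21st — August 21, 1990.
August 21, 1990 is after August 7, 1990, so that is the next one.

August 21, 1990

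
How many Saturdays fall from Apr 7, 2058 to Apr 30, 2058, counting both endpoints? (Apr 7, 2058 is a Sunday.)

3

Apr 7, 2058 is a Sunday; the first Saturday on or after it is Apr 13, 2058 (6 days later).
From Apr 13, 2058 to Apr 30, 2058 is 30 − 13 = 17 days.
17 ÷ 7 = 2 full weeks with remainder 3, so 2 more Saturdays after the first → 3.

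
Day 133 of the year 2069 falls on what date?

January has 31 days (133 − 31 = 102 remain).
February has 28 days (102 − 28 = 74 remain).
March has 31 days (74 − 31 = 43 remain).
April has 30 days (43 − 30 = 13 remain).
13 into May → May 13.

2069-05-13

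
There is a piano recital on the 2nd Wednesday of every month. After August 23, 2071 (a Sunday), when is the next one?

August 2071 starts on a Saturday; its first Wednesday is the 5th, so the 2nd Wednesday is the 12th — August 12, 2071.
That is not after August 23, 2071, so look at September 2071.
September 2071 starts on a Tuesday; its first Wednesday is the 2nd, so the 2nd Wednesday is the 9th — September 9, 2071.

September 9, 2071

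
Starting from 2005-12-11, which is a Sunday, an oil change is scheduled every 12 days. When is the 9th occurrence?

2006-03-17

The 9th occurrence is 8 intervals after the first: 8 × 12 = 96 days after 2005-12-11.
December has 31 days — 20 days to the end of December leaves 76.
January has 31 days (45 left).
February has 28 days (17 left).
17 days into March → 2006-03-17.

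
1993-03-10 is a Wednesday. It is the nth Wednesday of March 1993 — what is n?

2nd

Day 10 falls in week ⌈10/7⌉ of the month.
Days 1–7 hold the 1st Wednesday, 8–14 the 2nd, 15–21 the 3rd, 22–28 the 4th, 29–31 the 5th.
10 is in the range for the 2nd.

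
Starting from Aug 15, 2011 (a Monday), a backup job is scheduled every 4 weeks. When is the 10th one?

The 10th occurrence is 9 intervals after the first: 9 × 28 = 252 days after Aug 15, 2011.
Aug has 31 days — 16 days to the end of Aug leaves 236.
Sep has 30 days (206 left).
Oct has 31 days (175 left).
Nov has 30 days (145 left).
Dec has 31 days (114 left).
Jan has 31 days (83 left).
Feb has 29 days (54 left).
Mar has 31 days (23 left).
23 days into Apr → Apr 23, 2012.

Apr 23, 2012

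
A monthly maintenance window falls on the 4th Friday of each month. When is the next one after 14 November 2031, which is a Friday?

28 November 2031

November 2031 starts on a Saturday; its first Friday is the 7th, so the 4th Friday is the 28th — 28 November 2031.
28 November 2031 is after 14 November 2031, so that is the next one.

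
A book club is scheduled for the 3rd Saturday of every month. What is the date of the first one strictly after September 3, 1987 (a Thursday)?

September 19, 1987

September 1987 starts on a Tuesday; its first Saturday is the 5th, so the 3rd Saturday is the 19th — September 19, 1987.
September 19, 1987 is after September 3, 1987, so that is the next one.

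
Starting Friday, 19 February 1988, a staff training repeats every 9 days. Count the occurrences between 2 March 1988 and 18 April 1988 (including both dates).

5

Occurrences land 9·i days after 19 February 1988 for i = 0, 1, 2, …
2 March 1988 is 12 days after the start; 12 ÷ 9 = 1 remainder 3; since the remainder is 3, round up to i = 2. First occurrence in the window: #3 on 8 March 1988 (2×9 = 18 days in).
18 April 1988 is 59 days after the start; 59 ÷ 9 = 6 remainder 5. Last occurrence in the window: #7 on 13 April 1988.
Occurrences #3 through #7: 5 in total.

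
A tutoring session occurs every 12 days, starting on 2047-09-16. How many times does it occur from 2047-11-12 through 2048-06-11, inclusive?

Occurrences land 12·i days after 2047-09-16 for i = 0, 1, 2, …
2047-11-12 is 57 days after the start; 57 ÷ 12 = 4 remainder 9; since the remainder is 9, round up to i = 5. First occurrence in the window: #6 on 2047-11-15 (5×12 = 60 days in).
2048-06-11 is 269 days after the start; 269 ÷ 12 = 22 remainder 5. Last occurrence in the window: #23 on 2048-06-06.
Occurrences #6 through #23: 18 in total.

18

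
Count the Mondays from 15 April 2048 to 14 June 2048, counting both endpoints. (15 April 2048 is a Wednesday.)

15 April 2048 is a Wednesday; the first Monday on or after it is 20 April 2048 (5 days later).
From 20 April 2048 to 14 June 2048: 10 + 31 + 14 = 55 days (rest of April, May, June).
55 ÷ 7 = 7 full weeks with remainder 6, so 7 more Mondays after the first → 8.

8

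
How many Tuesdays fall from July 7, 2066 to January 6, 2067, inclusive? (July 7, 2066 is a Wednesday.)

July 7, 2066 is a Wednesday; the first Tuesday on or after it is July 13, 2066 (6 days later).
From July 13, 2066 to January 6, 2067: 18 + 31 + 30 + 31 + 30 + 31 + 6 = 177 days (rest of July, August, September, October, November, December, January).
177 ÷ 7 = 25 full weeks with remainder 2, so 25 more Tuesdays after the first → 26.

26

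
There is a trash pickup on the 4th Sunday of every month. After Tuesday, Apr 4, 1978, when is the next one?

Apr 1978 starts on a Saturday; its first Sunday is the 2nd, so the 4th Sunday is the 23rd — Apr 23, 1978.
Apr 23, 1978 is after Apr 4, 1978, so that is the next one.

Apr 23, 1978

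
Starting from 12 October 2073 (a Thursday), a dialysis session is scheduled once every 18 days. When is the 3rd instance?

The 3rd occurrence is 2 intervals after the first: 2 × 18 = 36 days after 12 October 2073.
October has 31 days — 19 days to the end of October leaves 17.
17 days into November → 17 November 2073.

17 November 2073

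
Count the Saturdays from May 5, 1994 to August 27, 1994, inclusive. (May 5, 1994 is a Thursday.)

May 5, 1994 is a Thursday; the first Saturday on or after it is May 7, 1994 (2 days later).
From May 7, 1994 to August 27, 1994: 24 + 30 + 31 + 27 = 112 days (rest of May, June, July, August).
112 ÷ 7 = 16 full weeks with remainder 0, so 16 more Saturdays after the first → 17.

17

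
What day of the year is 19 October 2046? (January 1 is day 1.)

Days in months before October: 31 + 28 + 31 + 30 + 31 + 30 + 31 + 31 + 30 = 273.
Plus 19 days into October → day 292.

292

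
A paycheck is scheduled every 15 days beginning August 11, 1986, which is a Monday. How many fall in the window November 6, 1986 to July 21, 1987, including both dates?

17

Occurrences land 15·i days after August 11, 1986 for i = 0, 1, 2, …
November 6, 1986 is 87 days after the start; 87 ÷ 15 = 5 remainder 12; since the remainder is 12, round up to i = 6. First occurrence in the window: #7 on November 9, 1986 (6×15 = 90 days in).
July 21, 1987 is 344 days after the start; 344 ÷ 15 = 22 remainder 14. Last occurrence in the window: #23 on July 7, 1987.
Occurrences #7 through #23: 17 in total.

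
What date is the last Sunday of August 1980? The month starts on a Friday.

August 1980 begins on a Friday, so the first Sunday is August 3 (2 days later).
August 1980 has 31 days. Adding weeks: 3, 10, 17, 24, 31 — the last one ≤ 31 is the 31st.

1980-08-31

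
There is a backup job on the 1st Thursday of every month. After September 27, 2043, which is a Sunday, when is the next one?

October 1, 2043

September 2043 starts on a Tuesday, so its 1st Thursday is September 3, 2043 (2 days in).
That is not after September 27, 2043, so look at October 2043.
October 2043 starts on a Thursday, so its 1st Thursday is October 1, 2043.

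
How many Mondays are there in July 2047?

5

July 1, 2047 is a Monday; the first Monday on or after it is July 1, 2047.
From July 1, 2047 to July 31, 2047 is 31 − 1 = 30 days.
30 ÷ 7 = 4 full weeks with remainder 2, so 4 more Mondays after the first → 5.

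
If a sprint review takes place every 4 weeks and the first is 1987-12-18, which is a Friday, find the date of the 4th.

The 4th occurrence is 3 intervals after the first: 3 × 28 = 84 days after 1987-12-18.
December has 31 days — 13 days to the end of December leaves 71.
January has 31 days (40 left).
February has 29 days (11 left).
11 days into March → 1988-03-11.

1988-03-11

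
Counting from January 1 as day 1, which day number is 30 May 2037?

150

Days in months before May: 31 + 28 + 31 + 30 = 120.
Plus 30 days into May → day 150.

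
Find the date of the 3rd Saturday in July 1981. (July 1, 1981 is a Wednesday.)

July 18, 1981

July 1981 begins on a Wednesday, so the first Saturday is July 4 (3 days later).
The 3rd Saturday is 2 weeks later: 4 + 14 = 18.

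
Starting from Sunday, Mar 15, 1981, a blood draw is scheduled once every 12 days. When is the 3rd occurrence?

The 3rd occurrence is 2 intervals after the first: 2 × 12 = 24 days after Mar 15, 1981.
Mar has 31 days — 16 days to the end of Mar leaves 8.
8 days into Apr → Apr 8, 1981.

Apr 8, 1981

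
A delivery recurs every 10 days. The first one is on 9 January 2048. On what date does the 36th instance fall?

The 36th occurrence is 35 intervals after the first: 35 × 10 = 350 days after 9 January 2048.
January has 31 days — 22 days to the end of January leaves 328.
February has 29 days (299 left).
March has 31 days (268 left).
April has 30 days (238 left).
May has 31 days (207 left).
June has 30 days (177 left).
July has 31 days (146 left).
August has 31 days (115 left).
September has 30 days (85 left).
October has 31 days (54 left).
November has 30 days (24 left).
24 days into December → 24 December 2048.

24 December 2048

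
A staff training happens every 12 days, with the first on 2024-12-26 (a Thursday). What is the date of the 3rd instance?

2025-01-19

The 3rd occurrence is 2 intervals after the first: 2 × 12 = 24 days after 2024-12-26.
December has 31 days — 5 days to the end of December leaves 19.
19 days into January → 2025-01-19.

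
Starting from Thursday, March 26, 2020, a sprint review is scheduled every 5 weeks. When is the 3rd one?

The 3rd occurrence is 2 intervals after the first: 2 × 35 = 70 days after March 26, 2020.
March has 31 days — 5 days to the end of March leaves 65.
April has 30 days (35 left).
May has 31 days (4 left).
4 days into June → June 4, 2020.

June 4, 2020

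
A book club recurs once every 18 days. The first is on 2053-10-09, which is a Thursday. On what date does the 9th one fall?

The 9th occurrence is 8 intervals after the first: 8 × 18 = 144 days after 2053-10-09.
October has 31 days — 22 days to the end of October leaves 122.
November has 30 days (92 left).
December has 31 days (61 left).
January has 31 days (30 left).
February has 28 days (2 left).
2 days into March → 2054-03-02.

2054-03-02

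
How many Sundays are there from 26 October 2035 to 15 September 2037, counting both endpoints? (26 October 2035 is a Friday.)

99

26 October 2035 is a Friday; the first Sunday on or after it is 28 October 2035 (2 days later).
From 28 October 2035 to 15 September 2037: 64 + 366 + 258 = 688 days (rest of 2035, 2036, to 15 September 2037 in 2037).
688 ÷ 7 = 98 full weeks with remainder 2, so 98 more Sundays after the first → 99.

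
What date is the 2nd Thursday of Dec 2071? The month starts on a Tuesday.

Dec 2071 begins on a Tuesday, so the first Thursday is Dec 3 (2 days later).
The 2nd Thursday is 1 weeks later: 3 + 7 = 10.

Dec 10, 2071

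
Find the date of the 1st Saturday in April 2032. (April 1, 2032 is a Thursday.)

April 2032 begins on a Thursday, so the first Saturday is April 3 (2 days later).

3 April 2032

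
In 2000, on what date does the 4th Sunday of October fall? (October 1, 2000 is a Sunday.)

October 2000 begins on a Sunday, so the first Sunday is October 1.
The 4th Sunday is 3 weeks later: 1 + 21 = 22.

22 October 2000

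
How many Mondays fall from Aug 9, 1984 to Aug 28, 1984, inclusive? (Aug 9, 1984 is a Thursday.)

3

Aug 9, 1984 is a Thursday; the first Monday on or after it is Aug 13, 1984 (4 days later).
From Aug 13, 1984 to Aug 28, 1984 is 28 − 13 = 15 days.
15 ÷ 7 = 2 full weeks with remainder 1, so 2 more Mondays after the first → 3.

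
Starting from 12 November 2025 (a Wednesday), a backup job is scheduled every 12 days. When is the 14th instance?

17 April 2026

The 14th occurrence is 13 intervals after the first: 13 × 12 = 156 days after 12 November 2025.
November has 30 days — 18 days to the end of November leaves 138.
December has 31 days (107 left).
January has 31 days (76 left).
February has 28 days (48 left).
March has 31 days (17 left).
17 days into April → 17 April 2026.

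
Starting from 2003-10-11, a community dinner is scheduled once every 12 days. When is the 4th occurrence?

2003-11-16

The 4th occurrence is 3 intervals after the first: 3 × 12 = 36 days after 2003-10-11.
October has 31 days — 20 days to the end of October leaves 16.
16 days into November → 2003-11-16.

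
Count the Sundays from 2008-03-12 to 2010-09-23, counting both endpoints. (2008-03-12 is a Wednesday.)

2008-03-12 is a Wednesday; the first Sunday on or after it is 2008-03-16 (4 days later).
From 2008-03-16 to 2010-09-23: 290 + 365 + 266 = 921 days (rest of 2008, 2009, to 2010-09-23 in 2010).
921 ÷ 7 = 131 full weeks with remainder 4, so 131 more Sundays after the first → 132.

132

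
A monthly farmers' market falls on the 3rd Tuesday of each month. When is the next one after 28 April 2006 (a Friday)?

16 May 2006

April 2006 starts on a Saturday; its first Tuesday is the 4th, so the 3rd Tuesday is the 18th — 18 April 2006.
That is not after 28 April 2006, so look at May 2006.
May 2006 starts on a Monday; its first Tuesday is the 2nd, so the 3rd Tuesday is the 16th — 16 May 2006.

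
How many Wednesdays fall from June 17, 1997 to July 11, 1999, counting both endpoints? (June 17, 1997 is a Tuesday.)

108

June 17, 1997 is a Tuesday; the first Wednesday on or after it is June 18, 1997 (1 day later).
From June 18, 1997 to July 11, 1999: 196 + 365 + 192 = 753 days (rest of 1997, 1998, to July 11, 1999 in 1999).
753 ÷ 7 = 107 full weeks with remainder 4, so 107 more Wednesdays after the first → 108.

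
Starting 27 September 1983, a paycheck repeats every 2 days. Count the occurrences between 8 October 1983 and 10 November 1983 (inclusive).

Occurrences land 2·i days after 27 September 1983 for i = 0, 1, 2, …
8 October 1983 is 11 days after the start; 11 ÷ 2 = 5 remainder 1; since the remainder is 1, round up to i = 6. First occurrence in the window: #7 on 9 October 1983 (6×2 = 12 days in).
10 November 1983 is 44 days after the start; 44 ÷ 2 = 22 remainder 0. Last occurrence in the window: #23 on 10 November 1983.
Occurrences #7 through #23: 17 in total.

17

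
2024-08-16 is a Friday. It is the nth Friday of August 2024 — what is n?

Day 16 falls in week ⌈16/7⌉ of the month.
Days 1–7 hold the 1st Friday, 8–14 the 2nd, 15–21 the 3rd, 22–28 the 4th, 29–31 the 5th.
16 is in the range for the 3rd.

3rd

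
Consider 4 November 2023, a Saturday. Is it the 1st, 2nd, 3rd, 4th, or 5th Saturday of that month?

1st

Day 4 falls in week ⌈4/7⌉ of the month.
Days 1–7 hold the 1st Saturday, 8–14 the 2nd, 15–21 the 3rd, 22–28 the 4th, 29–31 the 5th.
4 is in the range for the 1st.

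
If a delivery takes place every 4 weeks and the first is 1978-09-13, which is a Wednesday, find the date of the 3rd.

1978-11-08

The 3rd occurrence is 2 intervals after the first: 2 × 28 = 56 days after 1978-09-13.
September has 30 days — 17 days to the end of September leaves 39.
October has 31 days (8 left).
8 days into November → 1978-11-08.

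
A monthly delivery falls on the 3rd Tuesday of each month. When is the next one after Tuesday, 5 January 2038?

January 2038 starts on a Friday; its first Tuesday is the 5th, so the 3rd Tuesday is the 19th — 19 January 2038.
19 January 2038 is after 5 January 2038, so that is the next one.

19 January 2038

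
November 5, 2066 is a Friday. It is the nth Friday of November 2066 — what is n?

Day 5 falls in week ⌈5/7⌉ of the month.
Days 1–7 hold the 1st Friday, 8–14 the 2nd, 15–21 the 3rd, 22–28 the 4th, 29–31 the 5th.
5 is in the range for the 1st.

1st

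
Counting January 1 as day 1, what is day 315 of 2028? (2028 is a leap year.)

January has 31 days (315 − 31 = 284 remain).
February has 29 days (284 − 29 = 255 remain).
March has 31 days (255 − 31 = 224 remain).
April has 30 days (224 − 30 = 194 remain).
May has 31 days (194 − 31 = 163 remain).
June has 30 days (163 − 30 = 133 remain).
July has 31 days (133 − 31 = 102 remain).
August has 31 days (102 − 31 = 71 remain).
September has 30 days (71 − 30 = 41 remain).
October has 31 days (41 − 31 = 10 remain).
10 into November → November 10.

10 November 2028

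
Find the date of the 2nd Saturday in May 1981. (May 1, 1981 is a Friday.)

May 9, 1981

May 1981 begins on a Friday, so the first Saturday is May 2 (1 day later).
The 2nd Saturday is 1 weeks later: 2 + 7 = 9.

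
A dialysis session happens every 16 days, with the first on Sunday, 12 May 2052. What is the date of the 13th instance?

20 November 2052

The 13th occurrence is 12 intervals after the first: 12 × 16 = 192 days after 12 May 2052.
May has 31 days — 19 days to the end of May leaves 173.
June has 30 days (143 left).
July has 31 days (112 left).
August has 31 days (81 left).
September has 30 days (51 left).
October has 31 days (20 left).
20 days into November → 20 November 2052.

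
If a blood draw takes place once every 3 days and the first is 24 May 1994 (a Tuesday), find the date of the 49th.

The 49th occurrence is 48 intervals after the first: 48 × 3 = 144 days after 24 May 1994.
May has 31 days — 7 days to the end of May leaves 137.
June has 30 days (107 left).
July has 31 days (76 left).
August has 31 days (45 left).
September has 30 days (15 left).
15 days into October → 15 October 1994.

15 October 1994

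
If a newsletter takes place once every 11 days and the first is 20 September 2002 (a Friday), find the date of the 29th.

The 29th occurrence is 28 intervals after the first: 28 × 11 = 308 days after 20 September 2002.
September has 30 days — 10 days to the end of September leaves 298.
October has 31 days (267 left).
November has 30 days (237 left).
December has 31 days (206 left).
January has 31 days (175 left).
February has 28 days (147 left).
March has 31 days (116 left).
April has 30 days (86 left).
May has 31 days (55 left).
June has 30 days (25 left).
25 days into July → 25 July 2003.

25 July 2003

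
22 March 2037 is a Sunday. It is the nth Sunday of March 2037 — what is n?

Day 22 falls in week ⌈22/7⌉ of the month.
Days 1–7 hold the 1st Sunday, 8–14 the 2nd, 15–21 the 3rd, 22–28 the 4th, 29–31 the 5th.
22 is in the range for the 4th.

4th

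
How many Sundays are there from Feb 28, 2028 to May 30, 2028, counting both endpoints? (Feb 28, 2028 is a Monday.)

Feb 28, 2028 is a Monday; the first Sunday on or after it is Mar 5, 2028 (6 days later).
From Mar 5, 2028 to May 30, 2028: 26 + 30 + 30 = 86 days (rest of Mar, Apr, May).
86 ÷ 7 = 12 full weeks with remainder 2, so 12 more Sundays after the first → 13.

13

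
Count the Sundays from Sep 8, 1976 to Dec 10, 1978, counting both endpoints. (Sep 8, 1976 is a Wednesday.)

118

Sep 8, 1976 is a Wednesday; the first Sunday on or after it is Sep 12, 1976 (4 days later).
From Sep 12, 1976 to Dec 10, 1978: 110 + 365 + 344 = 819 days (rest of 1976, 1977, to Dec 10, 1978 in 1978).
819 ÷ 7 = 117 full weeks with remainder 0, so 117 more Sundays after the first → 118.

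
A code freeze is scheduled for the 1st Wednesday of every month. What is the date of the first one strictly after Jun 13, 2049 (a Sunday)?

Jun 2049 starts on a Tuesday, so its 1st Wednesday is Jun 2, 2049 (1 day in).
That is not after Jun 13, 2049, so look at Jul 2049.
Jul 2049 starts on a Thursday, so its 1st Wednesday is Jul 7, 2049 (6 days in).

Jul 7, 2049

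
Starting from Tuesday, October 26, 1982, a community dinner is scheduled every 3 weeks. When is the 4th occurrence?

The 4th occurrence is 3 intervals after the first: 3 × 21 = 63 days after October 26, 1982.
October has 31 days — 5 days to the end of October leaves 58.
November has 30 days (28 left).
28 days into December → December 28, 1982.

December 28, 1982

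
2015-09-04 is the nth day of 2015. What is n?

Days in months before September: 31 + 28 + 31 + 30 + 31 + 30 + 31 + 31 = 243.
Plus 4 days into September → day 247.

247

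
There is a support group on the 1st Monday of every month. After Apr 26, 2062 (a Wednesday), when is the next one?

Apr 2062 starts on a Saturday, so its 1st Monday is Apr 3, 2062 (2 days in).
That is not after Apr 26, 2062, so look at May 2062.
May 2062 starts on a Monday, so its 1st Monday is May 1, 2062.

May 1, 2062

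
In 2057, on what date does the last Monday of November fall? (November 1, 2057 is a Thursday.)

November 2057 begins on a Thursday, so the first Monday is November 5 (4 days later).
November 2057 has 30 days. Adding weeks: 5, 12, 19, 26 — the last one ≤ 30 is the 26th.

2057-11-26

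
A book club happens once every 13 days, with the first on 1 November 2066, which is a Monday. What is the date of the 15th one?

The 15th occurrence is 14 intervals after the first: 14 × 13 = 182 days after 1 November 2066.
November has 30 days — 29 days to the end of November leaves 153.
December has 31 days (122 left).
January has 31 days (91 left).
February has 28 days (63 left).
March has 31 days (32 left).
April has 30 days (2 left).
2 days into May → 2 May 2067.

2 May 2067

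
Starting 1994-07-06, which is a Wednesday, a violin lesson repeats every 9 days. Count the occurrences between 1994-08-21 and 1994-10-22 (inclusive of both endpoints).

Occurrences land 9·i days after 1994-07-06 for i = 0, 1, 2, …
1994-08-21 is 46 days after the start; 46 ÷ 9 = 5 remainder 1; since the remainder is 1, round up to i = 6. First occurrence in the window: #7 on 1994-08-29 (6×9 = 54 days in).
1994-10-22 is 108 days after the start; 108 ÷ 9 = 12 remainder 0. Last occurrence in the window: #13 on 1994-10-22.
Occurrences #7 through #13: 7 in total.

7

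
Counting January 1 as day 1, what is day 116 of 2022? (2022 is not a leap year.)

January has 31 days (116 − 31 = 85 remain).
February has 28 days (85 − 28 = 57 remain).
March has 31 days (57 − 31 = 26 remain).
26 into April → April 26.

April 26, 2022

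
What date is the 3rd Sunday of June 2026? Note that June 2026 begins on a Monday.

2026-06-21

June 2026 begins on a Monday, so the first Sunday is June 7 (6 days later).
The 3rd Sunday is 2 weeks later: 7 + 14 = 21.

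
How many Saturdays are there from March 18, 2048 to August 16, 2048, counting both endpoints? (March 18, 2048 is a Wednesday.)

March 18, 2048 is a Wednesday; the first Saturday on or after it is March 21, 2048 (3 days later).
From March 21, 2048 to August 16, 2048: 10 + 30 + 31 + 30 + 31 + 16 = 148 days (rest of March, April, May, June, July, August).
148 ÷ 7 = 21 full weeks with remainder 1, so 21 more Saturdays after the first → 22.

22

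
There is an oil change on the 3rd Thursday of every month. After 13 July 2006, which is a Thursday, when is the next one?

20 July 2006

July 2006 starts on a Saturday; its first Thursday is the 6th, so the 3rd Thursday is the 20th — 20 July 2006.
20 July 2006 is after 13 July 2006, so that is the next one.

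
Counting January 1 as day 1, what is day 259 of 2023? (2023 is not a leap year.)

January has 31 days (259 − 31 = 228 remain).
February has 28 days (228 − 28 = 200 remain).
March has 31 days (200 − 31 = 169 remain).
April has 30 days (169 − 30 = 139 remain).
May has 31 days (139 − 31 = 108 remain).
June has 30 days (108 − 30 = 78 remain).
July has 31 days (78 − 31 = 47 remain).
August has 31 days (47 − 31 = 16 remain).
16 into September → September 16.

September 16, 2023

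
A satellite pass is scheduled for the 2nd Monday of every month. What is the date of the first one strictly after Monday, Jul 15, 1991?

Aug 12, 1991

Jul 1991 starts on a Monday; its first Monday is the 1st, so the 2nd Monday is the 8th — Jul 8, 1991.
That is not after Jul 15, 1991, so look at Aug 1991.
Aug 1991 starts on a Thursday; its first Monday is the 5th, so the 2nd Monday is the 12th — Aug 12, 1991.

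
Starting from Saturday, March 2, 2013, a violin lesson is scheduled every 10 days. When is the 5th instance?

April 11, 2013

The 5th occurrence is 4 intervals after the first: 4 × 10 = 40 days after March 2, 2013.
March has 31 days — 29 days to the end of March leaves 11.
11 days into April → April 11, 2013.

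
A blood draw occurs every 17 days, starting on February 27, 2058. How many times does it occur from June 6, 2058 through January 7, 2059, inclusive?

Occurrences land 17·i days after February 27, 2058 for i = 0, 1, 2, …
June 6, 2058 is 99 days after the start; 99 ÷ 17 = 5 remainder 14; since the remainder is 14, round up to i = 6. First occurrence in the window: #7 on June 9, 2058 (6×17 = 102 days in).
January 7, 2059 is 314 days after the start; 314 ÷ 17 = 18 remainder 8. Last occurrence in the window: #19 on December 30, 2058.
Occurrences #7 through #19: 13 in total.

13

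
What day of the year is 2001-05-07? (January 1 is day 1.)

Days in months before May: 31 + 28 + 31 + 30 = 120.
Plus 7 days into May → day 127.

127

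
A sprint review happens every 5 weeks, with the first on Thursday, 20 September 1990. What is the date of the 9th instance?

27 June 1991

The 9th occurrence is 8 intervals after the first: 8 × 35 = 280 days after 20 September 1990.
September has 30 days — 10 days to the end of September leaves 270.
October has 31 days (239 left).
November has 30 days (209 left).
December has 31 days (178 left).
January has 31 days (147 left).
February has 28 days (119 left).
March has 31 days (88 left).
April has 30 days (58 left).
May has 31 days (27 left).
27 days into June → 27 June 1991.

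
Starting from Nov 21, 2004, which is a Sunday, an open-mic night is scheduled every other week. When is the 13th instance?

May 8, 2005

The 13th occurrence is 12 intervals after the first: 12 × 14 = 168 days after Nov 21, 2004.
Nov has 30 days — 9 days to the end of Nov leaves 159.
Dec has 31 days (128 left).
Jan has 31 days (97 left).
Feb has 28 days (69 left).
Mar has 31 days (38 left).
Apr has 30 days (8 left).
8 days into May → May 8, 2005.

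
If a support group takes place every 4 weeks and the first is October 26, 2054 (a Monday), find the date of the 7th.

The 7th occurrence is 6 intervals after the first: 6 × 28 = 168 days after October 26, 2054.
October has 31 days — 5 days to the end of October leaves 163.
November has 30 days (133 left).
December has 31 days (102 left).
January has 31 days (71 left).
February has 28 days (43 left).
March has 31 days (12 left).
12 days into April → April 12, 2055.

April 12, 2055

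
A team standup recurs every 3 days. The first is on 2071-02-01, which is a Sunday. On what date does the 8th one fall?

The 8th occurrence is 7 intervals after the first: 7 × 3 = 21 days after 2071-02-01.
21 days later is 2071-02-22.

2071-02-22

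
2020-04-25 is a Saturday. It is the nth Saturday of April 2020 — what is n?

4th

Day 25 falls in week ⌈25/7⌉ of the month.
Days 1–7 hold the 1st Saturday, 8–14 the 2nd, 15–21 the 3rd, 22–28 the 4th, 29–31 the 5th.
25 is in the range for the 4th.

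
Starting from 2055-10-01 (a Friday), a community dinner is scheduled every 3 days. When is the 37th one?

The 37th occurrence is 36 intervals after the first: 36 × 3 = 108 days after 2055-10-01.
October has 31 days — 30 days to the end of October leaves 78.
November has 30 days (48 left).
December has 31 days (17 left).
17 days into January → 2056-01-17.

2056-01-17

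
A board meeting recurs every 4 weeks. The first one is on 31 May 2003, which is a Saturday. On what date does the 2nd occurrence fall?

The 2nd occurrence is 1 interval after the first: 1 × 28 = 28 days after 31 May 2003.
May has 31 days — 0 days to the end of May leaves 28.
28 days into June → 28 June 2003.

28 June 2003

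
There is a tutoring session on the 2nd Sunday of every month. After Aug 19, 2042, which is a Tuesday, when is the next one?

Aug 2042 starts on a Friday; its first Sunday is the 3rd, so the 2nd Sunday is the 10th — Aug 10, 2042.
That is not after Aug 19, 2042, so look at Sep 2042.
Sep 2042 starts on a Monday; its first Sunday is the 7th, so the 2nd Sunday is the 14th — Sep 14, 2042.

Sep 14, 2042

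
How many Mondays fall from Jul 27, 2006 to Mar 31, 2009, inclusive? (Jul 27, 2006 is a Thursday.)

140

Jul 27, 2006 is a Thursday; the first Monday on or after it is Jul 31, 2006 (4 days later).
From Jul 31, 2006 to Mar 31, 2009: 153 + 365 + 366 + 90 = 974 days (rest of 2006, 2007, 2008, to Mar 31, 2009 in 2009).
974 ÷ 7 = 139 full weeks with remainder 1, so 139 more Mondays after the first → 140.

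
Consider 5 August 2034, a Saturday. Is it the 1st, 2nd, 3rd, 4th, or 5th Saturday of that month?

Day 5 falls in week ⌈5/7⌉ of the month.
Days 1–7 hold the 1st Saturday, 8–14 the 2nd, 15–21 the 3rd, 22–28 the 4th, 29–31 the 5th.
5 is in the range for the 1st.

1st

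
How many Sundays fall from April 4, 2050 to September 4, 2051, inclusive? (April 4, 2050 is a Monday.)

April 4, 2050 is a Monday; the first Sunday on or after it is April 10, 2050 (6 days later).
From April 10, 2050 to September 4, 2051: 265 + 247 = 512 days (rest of 2050, to September 4, 2051 in 2051).
512 ÷ 7 = 73 full weeks with remainder 1, so 73 more Sundays after the first → 74.

74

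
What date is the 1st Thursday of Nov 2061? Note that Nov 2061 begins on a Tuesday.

Nov 3, 2061

Nov 2061 begins on a Tuesday, so the first Thursday is Nov 3 (2 days later).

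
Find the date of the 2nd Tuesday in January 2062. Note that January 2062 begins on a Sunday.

January 2062 begins on a Sunday, so the first Tuesday is January 3 (2 days later).
The 2nd Tuesday is 1 weeks later: 3 + 7 = 10.

2062-01-10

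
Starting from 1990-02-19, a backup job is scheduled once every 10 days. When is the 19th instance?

1990-08-18

The 19th occurrence is 18 intervals after the first: 18 × 10 = 180 days after 1990-02-19.
February has 28 days — 9 days to the end of February leaves 171.
March has 31 days (140 left).
April has 30 days (110 left).
May has 31 days (79 left).
June has 30 days (49 left).
July has 31 days (18 left).
18 days into August → 1990-08-18.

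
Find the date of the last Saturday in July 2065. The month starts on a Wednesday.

2065-07-25

July 2065 begins on a Wednesday, so the first Saturday is July 4 (3 days later).
July 2065 has 31 days. Adding weeks: 4, 11, 18, 25 — the last one ≤ 31 is the 25th.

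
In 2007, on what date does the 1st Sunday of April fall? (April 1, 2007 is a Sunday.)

2007-04-01

April 2007 begins on a Sunday, so the first Sunday is April 1.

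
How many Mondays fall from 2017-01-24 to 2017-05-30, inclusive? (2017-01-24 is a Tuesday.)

18

2017-01-24 is a Tuesday; the first Monday on or after it is 2017-01-30 (6 days later).
From 2017-01-30 to 2017-05-30: 1 + 28 + 31 + 30 + 30 = 120 days (rest of January, February, March, April, May).
120 ÷ 7 = 17 full weeks with remainder 1, so 17 more Mondays after the first → 18.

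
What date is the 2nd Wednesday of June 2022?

June 8, 2022

The first Wednesday of June 2022 is June 1.
The 2nd Wednesday is 1 weeks later: 1 + 7 = 8.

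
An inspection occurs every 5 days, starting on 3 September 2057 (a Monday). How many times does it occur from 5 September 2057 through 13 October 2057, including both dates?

Occurrences land 5·i days after 3 September 2057 for i = 0, 1, 2, …
5 September 2057 is 2 days after the start; 2 ÷ 5 = 0 remainder 2; since the remainder is 2, round up to i = 1. First occurrence in the window: #2 on 8 September 2057 (1×5 = 5 days in).
13 October 2057 is 40 days after the start; 40 ÷ 5 = 8 remainder 0. Last occurrence in the window: #9 on 13 October 2057.
Occurrences #2 through #9: 8 in total.

8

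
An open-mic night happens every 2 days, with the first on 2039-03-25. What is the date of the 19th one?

2039-04-30

The 19th occurrence is 18 intervals after the first: 18 × 2 = 36 days after 2039-03-25.
March has 31 days — 6 days to the end of March leaves 30.
30 days into April → 2039-04-30.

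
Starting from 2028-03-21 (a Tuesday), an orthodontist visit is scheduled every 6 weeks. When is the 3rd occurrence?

2028-06-13

The 3rd occurrence is 2 intervals after the first: 2 × 42 = 84 days after 2028-03-21.
March has 31 days — 10 days to the end of March leaves 74.
April has 30 days (44 left).
May has 31 days (13 left).
13 days into June → 2028-06-13.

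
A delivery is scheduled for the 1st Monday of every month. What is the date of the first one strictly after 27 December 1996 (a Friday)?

December 1996 starts on a Sunday, so its 1st Monday is 2 December 1996 (1 day in).
That is not after 27 December 1996, so look at January 1997.
January 1997 starts on a Wednesday, so its 1st Monday is 6 January 1997 (5 days in).

6 January 1997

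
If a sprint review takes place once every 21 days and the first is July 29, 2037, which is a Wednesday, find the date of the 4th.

The 4th occurrence is 3 intervals after the first: 3 × 21 = 63 days after July 29, 2037.
July has 31 days — 2 days to the end of July leaves 61.
August has 31 days (30 left).
30 days into September → September 30, 2037.

September 30, 2037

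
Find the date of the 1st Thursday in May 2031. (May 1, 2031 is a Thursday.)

May 2031 begins on a Thursday, so the first Thursday is May 1.

2031-05-01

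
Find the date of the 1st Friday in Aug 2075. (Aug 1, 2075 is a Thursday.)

Aug 2075 begins on a Thursday, so the first Friday is Aug 2 (1 day later).

Aug 2, 2075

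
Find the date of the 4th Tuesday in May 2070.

The first Tuesday of May 2070 is May 6.
The 4th Tuesday is 3 weeks later: 6 + 21 = 27.

May 27, 2070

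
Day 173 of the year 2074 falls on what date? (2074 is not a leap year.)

June 22, 2074

January has 31 days (173 − 31 = 142 remain).
February has 28 days (142 − 28 = 114 remain).
March has 31 days (114 − 31 = 83 remain).
April has 30 days (83 − 30 = 53 remain).
May has 31 days (53 − 31 = 22 remain).
22 into June → June 22.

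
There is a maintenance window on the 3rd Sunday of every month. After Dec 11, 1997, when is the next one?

Dec 1997 starts on a Monday; its first Sunday is the 7th, so the 3rd Sunday is the 21st — Dec 21, 1997.
Dec 21, 1997 is after Dec 11, 1997, so that is the next one.

Dec 21, 1997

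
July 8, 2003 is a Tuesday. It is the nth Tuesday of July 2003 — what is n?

Day 8 falls in week ⌈8/7⌉ of the month.
Days 1–7 hold the 1st Tuesday, 8–14 the 2nd, 15–21 the 3rd, 22–28 the 4th, 29–31 the 5th.
8 is in the range for the 2nd.

2nd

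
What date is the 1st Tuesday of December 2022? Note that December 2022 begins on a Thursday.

December 6, 2022

December 2022 begins on a Thursday, so the first Tuesday is December 6 (5 days later).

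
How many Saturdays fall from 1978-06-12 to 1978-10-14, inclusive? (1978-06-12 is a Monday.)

1978-06-12 is a Monday; the first Saturday on or after it is 1978-06-17 (5 days later).
From 1978-06-17 to 1978-10-14: 13 + 31 + 31 + 30 + 14 = 119 days (rest of June, July, August, September, October).
119 ÷ 7 = 17 full weeks with remainder 0, so 17 more Saturdays after the first → 18.

18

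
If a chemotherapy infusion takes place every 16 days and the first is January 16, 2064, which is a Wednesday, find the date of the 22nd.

December 17, 2064

The 22nd occurrence is 21 intervals after the first: 21 × 16 = 336 days after January 16, 2064.
January has 31 days — 15 days to the end of January leaves 321.
February has 29 days (292 left).
March has 31 days (261 left).
April has 30 days (231 left).
May has 31 days (200 left).
June has 30 days (170 left).
July has 31 days (139 left).
August has 31 days (108 left).
September has 30 days (78 left).
October has 31 days (47 left).
November has 30 days (17 left).
17 days into December → December 17, 2064.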